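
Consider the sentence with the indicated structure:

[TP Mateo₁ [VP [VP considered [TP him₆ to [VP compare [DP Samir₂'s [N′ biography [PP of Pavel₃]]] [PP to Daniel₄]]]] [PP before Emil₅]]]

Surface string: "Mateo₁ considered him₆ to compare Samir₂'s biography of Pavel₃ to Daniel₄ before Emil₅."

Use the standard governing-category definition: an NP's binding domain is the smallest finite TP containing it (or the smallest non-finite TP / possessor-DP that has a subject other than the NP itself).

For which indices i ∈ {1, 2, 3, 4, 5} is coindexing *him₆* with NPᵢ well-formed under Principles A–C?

*him* is a pronoun, so Principle B applies: it must be free in its binding domain.
Binding domain of *him₆*: the matrix TP, whose subject is Mateo₁.
*Mateo₁* c-commands the pronoun within its binding domain → coindexation would violate Principle B.
*Samir₂*: the pronoun c-commands this R-expression → coindexation would violate Principle C on *Samir₂*.
*Pavel₃*: the pronoun c-commands this R-expression → coindexation would violate Principle C on *Pavel₃*.
*Daniel₄*: the pronoun c-commands this R-expression → coindexation would violate Principle C on *Daniel₄*.
*Emil₅* and the pronoun do not c-command one another → neither Principle B nor Principle C is at stake; coindexation permitted.

{5}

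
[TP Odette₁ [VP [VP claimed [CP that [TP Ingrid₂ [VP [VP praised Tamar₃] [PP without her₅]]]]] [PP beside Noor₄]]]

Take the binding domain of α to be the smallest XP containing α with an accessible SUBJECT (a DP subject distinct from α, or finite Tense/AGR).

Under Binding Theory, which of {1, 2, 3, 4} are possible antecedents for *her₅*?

*her* is a pronoun, so Principle B applies: it must be free in its binding domain.
Binding domain of *her₅*: the embedded TP, whose subject is Ingrid₂.
*Odette₁* c-commands the pronoun but from outside its binding domain, and is not c-commanded by it → coindexation permitted.
*Ingrid₂* c-commands the pronoun within its binding domain → coindexation would violate Principle B.
*Tamar₃* and the pronoun do not c-command one another → neither Principle B nor Principle C is at stake; coindexation permitted.
*Noor₄* and the pronoun do not c-command one another → neither Principle B nor Principle C is at stake; coindexation permitted.

{1, 3, 4}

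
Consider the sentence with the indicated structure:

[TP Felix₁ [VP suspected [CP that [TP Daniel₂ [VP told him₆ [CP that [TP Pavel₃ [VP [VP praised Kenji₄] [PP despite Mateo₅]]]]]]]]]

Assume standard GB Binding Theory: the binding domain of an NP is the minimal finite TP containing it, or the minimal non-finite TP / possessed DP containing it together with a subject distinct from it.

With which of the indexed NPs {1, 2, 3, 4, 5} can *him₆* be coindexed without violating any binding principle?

*him* is a pronoun, so Principle B applies: it must be free in its binding domain.
Binding domain of *him₆*: the embedded TP, whose subject is Daniel₂.
*Felix₁* c-commands the pronoun but from outside its binding domain, and is not c-commanded by it → coindexation permitted.
*Daniel₂* c-commands the pronoun within its binding domain → coindexation would violate Principle B.
*Pavel₃*: the pronoun c-commands this R-expression → coindexation would violate Principle C on *Pavel₃*.
*Kenji₄*: the pronoun c-commands this R-expression → coindexation would violate Principle C on *Kenji₄*.
*Mateo₅*: the pronoun c-commands this R-expression → coindexation would violate Principle C on *Mateo₅*.

{1}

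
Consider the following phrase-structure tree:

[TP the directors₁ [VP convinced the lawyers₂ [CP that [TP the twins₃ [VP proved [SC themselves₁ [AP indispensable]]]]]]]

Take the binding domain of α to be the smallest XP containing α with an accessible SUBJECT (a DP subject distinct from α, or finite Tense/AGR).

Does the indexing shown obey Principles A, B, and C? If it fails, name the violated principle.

Principle A

The two coindexed NPs are *the directors₁* and *themselves₁*.
*themselves₁* is an anaphor. Principle A requires it to be bound within its binding domain — the embedded TP, whose subject is the twins₃.
Within that domain it is c-commanded by *the twins₃*, which does not share its index.
*the directors₁* does c-command the anaphor, but from outside its binding domain.
The anaphor is unbound in its domain → Principle A violation.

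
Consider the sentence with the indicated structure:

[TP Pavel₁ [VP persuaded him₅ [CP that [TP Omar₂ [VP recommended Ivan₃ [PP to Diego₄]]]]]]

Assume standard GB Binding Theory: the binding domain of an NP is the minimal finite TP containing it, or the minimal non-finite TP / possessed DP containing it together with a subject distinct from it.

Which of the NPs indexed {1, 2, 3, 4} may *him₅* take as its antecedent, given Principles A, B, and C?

*him* is a pronoun, so Principle B applies: it must be free in its binding domain.
Binding domain of *him₅*: the matrix TP, whose subject is Pavel₁.
*Pavel₁* c-commands the pronoun within its binding domain → coindexation would violate Principle B.
*Omar₂*: the pronoun c-commands this R-expression → coindexation would violate Principle C on *Omar₂*.
*Ivan₃*: the pronoun c-commands this R-expression → coindexation would violate Principle C on *Ivan₃*.
*Diego₄*: the pronoun c-commands this R-expression → coindexation would violate Principle C on *Diego₄*.

none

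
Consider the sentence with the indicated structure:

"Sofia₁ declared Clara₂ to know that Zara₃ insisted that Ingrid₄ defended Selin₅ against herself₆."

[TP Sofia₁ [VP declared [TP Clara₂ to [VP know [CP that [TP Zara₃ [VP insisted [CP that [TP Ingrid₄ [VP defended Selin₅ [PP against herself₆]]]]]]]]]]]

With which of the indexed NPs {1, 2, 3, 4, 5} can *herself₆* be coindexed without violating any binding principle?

{4, 5}

*herself* is an anaphor, so Principle A applies: it must be bound in its binding domain.
Binding domain of *herself₆*: the embedded TP, whose subject is Ingrid₄.
*Sofia₁* c-commands the anaphor but is outside its binding domain → cannot satisfy Principle A.
*Clara₂* c-commands the anaphor but is outside its binding domain → cannot satisfy Principle A.
*Zara₃* c-commands the anaphor but is outside its binding domain → cannot satisfy Principle A.
*Ingrid₄* c-commands the anaphor within its binding domain → licit binder.
*Selin₅* c-commands the anaphor within its binding domain → licit binder.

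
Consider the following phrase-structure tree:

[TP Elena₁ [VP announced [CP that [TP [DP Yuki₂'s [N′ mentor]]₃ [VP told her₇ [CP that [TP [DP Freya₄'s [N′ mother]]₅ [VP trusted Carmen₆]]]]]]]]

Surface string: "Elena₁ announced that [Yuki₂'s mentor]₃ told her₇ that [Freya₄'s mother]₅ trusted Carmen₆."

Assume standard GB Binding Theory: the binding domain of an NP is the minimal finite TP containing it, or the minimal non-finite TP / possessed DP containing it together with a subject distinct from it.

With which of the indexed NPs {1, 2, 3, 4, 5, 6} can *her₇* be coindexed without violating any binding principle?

*her* is a pronoun, so Principle B applies: it must be free in its binding domain.
Binding domain of *her₇*: the embedded TP, whose subject is [Yuki₂'s mentor]₃.
*Elena₁* c-commands the pronoun but from outside its binding domain, and is not c-commanded by it → coindexation permitted.
*Yuki₂* and the pronoun do not c-command one another → neither Principle B nor Principle C is at stake; coindexation permitted.
*[Yuki₂'s mentor]₃* c-commands the pronoun within its binding domain → coindexation would violate Principle B.
*Freya₄*: the pronoun c-commands this R-expression → coindexation would violate Principle C on *Freya₄*.
*[Freya₄'s mother]₅*: the pronoun c-commands this R-expression → coindexation would violate Principle C on *[Freya₄'s mother]₅*.
*Carmen₆*: the pronoun c-commands this R-expression → coindexation would violate Principle C on *Carmen₆*.

{1, 2}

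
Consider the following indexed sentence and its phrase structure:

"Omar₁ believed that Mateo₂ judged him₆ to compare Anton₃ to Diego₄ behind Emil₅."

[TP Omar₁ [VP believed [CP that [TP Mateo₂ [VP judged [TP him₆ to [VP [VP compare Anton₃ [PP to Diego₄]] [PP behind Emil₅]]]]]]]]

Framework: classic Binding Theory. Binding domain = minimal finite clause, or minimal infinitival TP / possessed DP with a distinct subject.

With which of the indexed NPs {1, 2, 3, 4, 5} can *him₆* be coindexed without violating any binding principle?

*him* is a pronoun, so Principle B applies: it must be free in its binding domain.
Binding domain of *him₆*: the embedded TP, whose subject is Mateo₂.
*Omar₁* c-commands the pronoun but from outside its binding domain, and is not c-commanded by it → coindexation permitted.
*Mateo₂* c-commands the pronoun within its binding domain → coindexation would violate Principle B.
*Anton₃*: the pronoun c-commands this R-expression → coindexation would violate Principle C on *Anton₃*.
*Diego₄*: the pronoun c-commands this R-expression → coindexation would violate Principle C on *Diego₄*.
*Emil₅*: the pronoun c-commands this R-expression → coindexation would violate Principle C on *Emil₅*.

{1}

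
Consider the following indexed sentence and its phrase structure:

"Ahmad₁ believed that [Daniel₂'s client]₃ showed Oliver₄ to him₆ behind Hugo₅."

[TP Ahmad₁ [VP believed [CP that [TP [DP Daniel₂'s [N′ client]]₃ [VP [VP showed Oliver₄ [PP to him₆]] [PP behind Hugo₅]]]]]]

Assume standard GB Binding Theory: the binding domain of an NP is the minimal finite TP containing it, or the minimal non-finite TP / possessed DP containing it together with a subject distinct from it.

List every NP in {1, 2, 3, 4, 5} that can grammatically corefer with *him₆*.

*him* is a pronoun, so Principle B applies: it must be free in its binding domain.
Binding domain of *him₆*: the embedded TP, whose subject is [Daniel₂'s client]₃.
*Ahmad₁* c-commands the pronoun but from outside its binding domain, and is not c-commanded by it → coindexation permitted.
*Daniel₂* and the pronoun do not c-command one another → neither Principle B nor Principle C is at stake; coindexation permitted.
*[Daniel₂'s client]₃* c-commands the pronoun within its binding domain → coindexation would violate Principle B.
*Oliver₄* c-commands the pronoun within its binding domain → coindexation would violate Principle B.
*Hugo₅* and the pronoun do not c-command one another → neither Principle B nor Principle C is at stake; coindexation permitted.

{1, 2, 5}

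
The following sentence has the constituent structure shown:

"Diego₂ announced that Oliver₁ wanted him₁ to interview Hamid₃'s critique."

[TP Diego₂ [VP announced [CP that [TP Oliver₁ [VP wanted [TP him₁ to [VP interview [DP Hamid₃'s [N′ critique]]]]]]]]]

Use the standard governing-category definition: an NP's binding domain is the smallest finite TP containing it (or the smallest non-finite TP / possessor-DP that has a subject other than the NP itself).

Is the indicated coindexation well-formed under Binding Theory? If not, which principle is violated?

The two coindexed NPs are *Oliver₁* and *him₁*.
*him₁* is a pronoun. Its binding domain is the embedded TP, whose subject is Oliver₁.
*Oliver₁* c-commands it within that domain and carries the same index.
The pronoun is locally bound → Principle B violation.

Principle B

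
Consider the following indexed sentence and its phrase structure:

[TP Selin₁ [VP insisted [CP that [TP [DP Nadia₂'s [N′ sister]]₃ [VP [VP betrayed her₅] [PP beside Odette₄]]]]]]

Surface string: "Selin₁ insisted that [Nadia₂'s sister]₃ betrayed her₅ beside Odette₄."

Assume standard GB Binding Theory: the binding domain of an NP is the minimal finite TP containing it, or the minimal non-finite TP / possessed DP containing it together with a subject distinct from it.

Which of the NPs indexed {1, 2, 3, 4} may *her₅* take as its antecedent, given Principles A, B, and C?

{1, 2, 4}

*her* is a pronoun, so Principle B applies: it must be free in its binding domain.
Binding domain of *her₅*: the embedded TP, whose subject is [Nadia₂'s sister]₃.
*Selin₁* c-commands the pronoun but from outside its binding domain, and is not c-commanded by it → coindexation permitted.
*Nadia₂* and the pronoun do not c-command one another → neither Principle B nor Principle C is at stake; coindexation permitted.
*[Nadia₂'s sister]₃* c-commands the pronoun within its binding domain → coindexation would violate Principle B.
*Odette₄* and the pronoun do not c-command one another → neither Principle B nor Principle C is at stake; coindexation permitted.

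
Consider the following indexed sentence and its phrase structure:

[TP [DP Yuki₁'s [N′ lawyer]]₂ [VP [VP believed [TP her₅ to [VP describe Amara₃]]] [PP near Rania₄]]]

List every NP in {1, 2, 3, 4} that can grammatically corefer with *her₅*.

*her* is a pronoun, so Principle B applies: it must be free in its binding domain.
Binding domain of *her₅*: the matrix TP, whose subject is [Yuki₁'s lawyer]₂.
*Yuki₁* and the pronoun do not c-command one another → neither Principle B nor Principle C is at stake; coindexation permitted.
*[Yuki₁'s lawyer]₂* c-commands the pronoun within its binding domain → coindexation would violate Principle B.
*Amara₃*: the pronoun c-commands this R-expression → coindexation would violate Principle C on *Amara₃*.
*Rania₄* and the pronoun do not c-command one another → neither Principle B nor Principle C is at stake; coindexation permitted.

{1, 4}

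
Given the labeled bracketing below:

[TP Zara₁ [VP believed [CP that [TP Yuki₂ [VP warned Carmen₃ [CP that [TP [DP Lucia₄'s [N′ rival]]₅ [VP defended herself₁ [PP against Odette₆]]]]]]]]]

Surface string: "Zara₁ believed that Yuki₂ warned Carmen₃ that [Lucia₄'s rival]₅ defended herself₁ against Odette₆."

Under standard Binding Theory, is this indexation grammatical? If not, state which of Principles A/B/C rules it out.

The two coindexed NPs are *Zara₁* and *herself₁*.
*herself₁* is an anaphor. Principle A requires it to be bound within its binding domain — the embedded TP, whose subject is [Lucia₄'s rival]₅.
Within that domain it is c-commanded by *[Lucia₄'s rival]₅*, which does not share its index.
*Zara₁* does c-command the anaphor, but from outside its binding domain.
The anaphor is unbound in its domain → Principle A violation.

Principle A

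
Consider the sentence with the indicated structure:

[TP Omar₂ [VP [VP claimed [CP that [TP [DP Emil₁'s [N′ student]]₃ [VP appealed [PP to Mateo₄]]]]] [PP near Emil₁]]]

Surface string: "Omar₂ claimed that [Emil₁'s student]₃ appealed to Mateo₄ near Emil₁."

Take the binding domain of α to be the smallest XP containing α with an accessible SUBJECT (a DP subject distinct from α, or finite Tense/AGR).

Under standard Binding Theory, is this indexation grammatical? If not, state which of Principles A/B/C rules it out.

grammatical

The two coindexed NPs are *Emil₁* and *Emil₁*.
*Emil₁* is an R-expression; no coindexed NP c-commands it, so Principle C holds.
*Emil₁* is an R-expression; *Emil₁* does not c-command it, and no other NP shares its index, so Principle C is satisfied.
All principles are respected.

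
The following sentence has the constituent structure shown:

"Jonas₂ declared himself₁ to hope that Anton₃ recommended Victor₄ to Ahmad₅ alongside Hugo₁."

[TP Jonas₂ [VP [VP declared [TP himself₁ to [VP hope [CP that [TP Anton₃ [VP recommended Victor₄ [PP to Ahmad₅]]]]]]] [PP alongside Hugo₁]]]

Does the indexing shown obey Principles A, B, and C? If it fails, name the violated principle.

The two coindexed NPs are *Hugo₁* and *himself₁*.
*himself₁* is an anaphor. Principle A requires it to be bound within its binding domain — the matrix TP, whose subject is Jonas₂.
Within that domain it is c-commanded by *Jonas₂*, which does not share its index.
*Hugo₁* does not c-command the anaphor at all.
The anaphor is unbound in its domain → Principle A violation.

Principle A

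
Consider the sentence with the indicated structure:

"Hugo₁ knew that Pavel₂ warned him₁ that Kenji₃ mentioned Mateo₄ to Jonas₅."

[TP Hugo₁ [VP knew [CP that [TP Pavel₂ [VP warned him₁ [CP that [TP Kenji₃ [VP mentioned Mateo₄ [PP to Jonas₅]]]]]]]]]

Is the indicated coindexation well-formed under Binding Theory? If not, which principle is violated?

grammatical

The two coindexed NPs are *Hugo₁* and *him₁*.
*him₁* is a pronoun; its binding domain is the embedded TP, whose subject is Pavel₂. Within that domain it is c-commanded only by *Pavel₂*, which carries a different index — the pronoun is free locally, so Principle B holds.
*Hugo₁* is an R-expression; *him₁* does not c-command it, and no other NP shares its index, so Principle C is satisfied.
All principles are respected.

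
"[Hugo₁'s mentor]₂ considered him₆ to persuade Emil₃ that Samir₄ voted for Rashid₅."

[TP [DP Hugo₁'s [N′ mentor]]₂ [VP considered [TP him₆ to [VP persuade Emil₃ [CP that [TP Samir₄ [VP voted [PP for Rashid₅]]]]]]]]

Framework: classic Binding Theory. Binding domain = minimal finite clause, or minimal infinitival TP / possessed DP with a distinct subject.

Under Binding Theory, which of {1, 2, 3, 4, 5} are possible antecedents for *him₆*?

*him* is a pronoun, so Principle B applies: it must be free in its binding domain.
Binding domain of *him₆*: the matrix TP, whose subject is [Hugo₁'s mentor]₂.
*Hugo₁* and the pronoun do not c-command one another → neither Principle B nor Principle C is at stake; coindexation permitted.
*[Hugo₁'s mentor]₂* c-commands the pronoun within its binding domain → coindexation would violate Principle B.
*Emil₃*: the pronoun c-commands this R-expression → coindexation would violate Principle C on *Emil₃*.
*Samir₄*: the pronoun c-commands this R-expression → coindexation would violate Principle C on *Samir₄*.
*Rashid₅*: the pronoun c-commands this R-expression → coindexation would violate Principle C on *Rashid₅*.

{1}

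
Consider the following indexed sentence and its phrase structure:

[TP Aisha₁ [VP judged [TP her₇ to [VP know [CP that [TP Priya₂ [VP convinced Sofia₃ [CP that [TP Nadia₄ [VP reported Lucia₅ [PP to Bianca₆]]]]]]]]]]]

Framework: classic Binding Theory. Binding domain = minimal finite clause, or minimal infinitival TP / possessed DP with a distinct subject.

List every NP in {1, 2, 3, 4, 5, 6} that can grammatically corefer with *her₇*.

*her* is a pronoun, so Principle B applies: it must be free in its binding domain.
Binding domain of *her₇*: the matrix TP, whose subject is Aisha₁.
*Aisha₁* c-commands the pronoun within its binding domain → coindexation would violate Principle B.
*Priya₂*: the pronoun c-commands this R-expression → coindexation would violate Principle C on *Priya₂*.
*Sofia₃*: the pronoun c-commands this R-expression → coindexation would violate Principle C on *Sofia₃*.
*Nadia₄*: the pronoun c-commands this R-expression → coindexation would violate Principle C on *Nadia₄*.
*Lucia₅*: the pronoun c-commands this R-expression → coindexation would violate Principle C on *Lucia₅*.
*Bianca₆*: the pronoun c-commands this R-expression → coindexation would violate Principle C on *Bianca₆*.

none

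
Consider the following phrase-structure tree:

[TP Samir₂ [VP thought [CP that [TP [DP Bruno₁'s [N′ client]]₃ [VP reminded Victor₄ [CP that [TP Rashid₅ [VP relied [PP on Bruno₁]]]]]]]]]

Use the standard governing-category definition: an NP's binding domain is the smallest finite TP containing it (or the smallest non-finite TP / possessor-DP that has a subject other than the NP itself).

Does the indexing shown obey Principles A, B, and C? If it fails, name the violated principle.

The two coindexed NPs are *Bruno₁* and *Bruno₁*.
*Bruno₁* is an R-expression; no coindexed NP c-commands it, so Principle C holds.
*Bruno₁* is an R-expression; *Bruno₁* does not c-command it, and no other NP shares its index, so Principle C is satisfied.
All principles are respected.

grammatical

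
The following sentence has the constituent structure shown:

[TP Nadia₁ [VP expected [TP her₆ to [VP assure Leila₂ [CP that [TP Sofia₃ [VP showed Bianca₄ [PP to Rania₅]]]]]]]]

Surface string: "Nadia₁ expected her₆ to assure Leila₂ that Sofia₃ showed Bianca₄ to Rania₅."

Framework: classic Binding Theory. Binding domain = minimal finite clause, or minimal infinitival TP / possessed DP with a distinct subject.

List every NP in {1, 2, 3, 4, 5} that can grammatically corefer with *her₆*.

none

*her* is a pronoun, so Principle B applies: it must be free in its binding domain.
Binding domain of *her₆*: the matrix TP, whose subject is Nadia₁.
*Nadia₁* c-commands the pronoun within its binding domain → coindexation would violate Principle B.
*Leila₂*: the pronoun c-commands this R-expression → coindexation would violate Principle C on *Leila₂*.
*Sofia₃*: the pronoun c-commands this R-expression → coindexation would violate Principle C on *Sofia₃*.
*Bianca₄*: the pronoun c-commands this R-expression → coindexation would violate Principle C on *Bianca₄*.
*Rania₅*: the pronoun c-commands this R-expression → coindexation would violate Principle C on *Rania₅*.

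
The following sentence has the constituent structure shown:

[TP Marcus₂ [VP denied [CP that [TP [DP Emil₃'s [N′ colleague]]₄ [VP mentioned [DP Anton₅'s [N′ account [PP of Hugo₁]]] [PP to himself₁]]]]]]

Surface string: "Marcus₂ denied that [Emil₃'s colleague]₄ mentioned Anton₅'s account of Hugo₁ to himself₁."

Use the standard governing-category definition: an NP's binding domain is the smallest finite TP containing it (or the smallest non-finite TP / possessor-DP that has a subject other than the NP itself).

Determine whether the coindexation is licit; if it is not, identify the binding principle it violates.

The two coindexed NPs are *Hugo₁* and *himself₁*.
*himself₁* is an anaphor. Principle A requires it to be bound within its binding domain — the embedded TP, whose subject is [Emil₃'s colleague]₄.
Within that domain it is c-commanded by *[Emil₃'s colleague]₄*, which does not share its index.
*Hugo₁* does not c-command the anaphor at all.
The anaphor is unbound in its domain → Principle A violation.

Principle A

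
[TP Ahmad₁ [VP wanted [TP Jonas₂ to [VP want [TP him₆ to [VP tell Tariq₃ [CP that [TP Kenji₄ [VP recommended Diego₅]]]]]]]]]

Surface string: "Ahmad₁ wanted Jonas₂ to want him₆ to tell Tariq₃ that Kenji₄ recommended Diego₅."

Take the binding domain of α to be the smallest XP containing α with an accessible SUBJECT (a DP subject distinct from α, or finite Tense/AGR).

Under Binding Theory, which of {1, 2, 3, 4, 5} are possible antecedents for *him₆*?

{1}

*him* is a pronoun, so Principle B applies: it must be free in its binding domain.
Binding domain of *him₆*: the embedded TP, whose subject is Jonas₂.
*Ahmad₁* c-commands the pronoun but from outside its binding domain, and is not c-commanded by it → coindexation permitted.
*Jonas₂* c-commands the pronoun within its binding domain → coindexation would violate Principle B.
*Tariq₃*: the pronoun c-commands this R-expression → coindexation would violate Principle C on *Tariq₃*.
*Kenji₄*: the pronoun c-commands this R-expression → coindexation would violate Principle C on *Kenji₄*.
*Diego₅*: the pronoun c-commands this R-expression → coindexation would violate Principle C on *Diego₅*.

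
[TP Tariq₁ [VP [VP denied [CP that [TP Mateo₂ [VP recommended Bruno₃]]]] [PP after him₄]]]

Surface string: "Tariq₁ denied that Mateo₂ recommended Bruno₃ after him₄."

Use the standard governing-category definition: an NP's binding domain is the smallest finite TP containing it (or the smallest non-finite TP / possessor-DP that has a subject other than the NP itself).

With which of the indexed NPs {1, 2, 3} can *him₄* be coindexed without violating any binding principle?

{2, 3}

*him* is a pronoun, so Principle B applies: it must be free in its binding domain.
Binding domain of *him₄*: the matrix TP, whose subject is Tariq₁.
*Tariq₁* c-commands the pronoun within its binding domain → coindexation would violate Principle B.
*Mateo₂* and the pronoun do not c-command one another → neither Principle B nor Principle C is at stake; coindexation permitted.
*Bruno₃* and the pronoun do not c-command one another → neither Principle B nor Principle C is at stake; coindexation permitted.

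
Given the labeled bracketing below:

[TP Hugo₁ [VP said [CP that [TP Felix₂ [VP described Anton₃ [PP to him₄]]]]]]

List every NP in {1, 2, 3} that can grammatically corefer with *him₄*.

{1}

*him* is a pronoun, so Principle B applies: it must be free in its binding domain.
Binding domain of *him₄*: the embedded TP, whose subject is Felix₂.
*Hugo₁* c-commands the pronoun but from outside its binding domain, and is not c-commanded by it → coindexation permitted.
*Felix₂* c-commands the pronoun within its binding domain → coindexation would violate Principle B.
*Anton₃* c-commands the pronoun within its binding domain → coindexation would violate Principle B.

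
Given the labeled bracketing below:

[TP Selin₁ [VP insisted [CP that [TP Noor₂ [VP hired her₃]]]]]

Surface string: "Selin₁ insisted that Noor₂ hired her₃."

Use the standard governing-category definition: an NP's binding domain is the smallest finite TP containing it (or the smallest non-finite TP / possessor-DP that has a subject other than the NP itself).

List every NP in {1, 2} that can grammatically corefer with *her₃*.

*her* is a pronoun, so Principle B applies: it must be free in its binding domain.
Binding domain of *her₃*: the embedded TP, whose subject is Noor₂.
*Selin₁* c-commands the pronoun but from outside its binding domain, and is not c-commanded by it → coindexation permitted.
*Noor₂* c-commands the pronoun within its binding domain → coindexation would violate Principle B.

{1}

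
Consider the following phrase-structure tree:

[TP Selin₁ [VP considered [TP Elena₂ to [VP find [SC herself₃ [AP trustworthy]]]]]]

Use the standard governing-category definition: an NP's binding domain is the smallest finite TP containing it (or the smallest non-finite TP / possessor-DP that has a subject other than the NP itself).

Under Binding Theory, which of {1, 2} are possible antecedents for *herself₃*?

*herself* is an anaphor, so Principle A applies: it must be bound in its binding domain.
Binding domain of *herself₃*: the embedded TP, whose subject is Elena₂.
*Selin₁* c-commands the anaphor but is outside its binding domain → cannot satisfy Principle A.
*Elena₂* c-commands the anaphor within its binding domain → licit binder.

{2}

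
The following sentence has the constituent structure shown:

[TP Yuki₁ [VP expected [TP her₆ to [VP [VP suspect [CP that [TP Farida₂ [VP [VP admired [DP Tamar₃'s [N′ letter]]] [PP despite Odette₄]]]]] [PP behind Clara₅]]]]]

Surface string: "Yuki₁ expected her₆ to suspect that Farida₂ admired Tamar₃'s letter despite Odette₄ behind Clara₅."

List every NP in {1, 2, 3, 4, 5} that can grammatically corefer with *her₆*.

none

*her* is a pronoun, so Principle B applies: it must be free in its binding domain.
Binding domain of *her₆*: the matrix TP, whose subject is Yuki₁.
*Yuki₁* c-commands the pronoun within its binding domain → coindexation would violate Principle B.
*Farida₂*: the pronoun c-commands this R-expression → coindexation would violate Principle C on *Farida₂*.
*Tamar₃*: the pronoun c-commands this R-expression → coindexation would violate Principle C on *Tamar₃*.
*Odette₄*: the pronoun c-commands this R-expression → coindexation would violate Principle C on *Odette₄*.
*Clara₅*: the pronoun c-commands this R-expression → coindexation would violate Principle C on *Clara₅*.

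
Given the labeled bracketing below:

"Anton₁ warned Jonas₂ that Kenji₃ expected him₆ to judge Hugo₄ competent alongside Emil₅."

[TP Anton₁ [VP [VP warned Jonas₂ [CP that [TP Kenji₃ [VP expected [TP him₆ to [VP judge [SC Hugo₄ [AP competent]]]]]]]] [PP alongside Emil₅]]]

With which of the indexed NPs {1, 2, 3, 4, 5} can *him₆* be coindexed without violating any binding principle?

*him* is a pronoun, so Principle B applies: it must be free in its binding domain.
Binding domain of *him₆*: the embedded TP, whose subject is Kenji₃.
*Anton₁* c-commands the pronoun but from outside its binding domain, and is not c-commanded by it → coindexation permitted.
*Jonas₂* c-commands the pronoun but from outside its binding domain, and is not c-commanded by it → coindexation permitted.
*Kenji₃* c-commands the pronoun within its binding domain → coindexation would violate Principle B.
*Hugo₄*: the pronoun c-commands this R-expression → coindexation would violate Principle C on *Hugo₄*.
*Emil₅* and the pronoun do not c-command one another → neither Principle B nor Principle C is at stake; coindexation permitted.

{1, 2, 5}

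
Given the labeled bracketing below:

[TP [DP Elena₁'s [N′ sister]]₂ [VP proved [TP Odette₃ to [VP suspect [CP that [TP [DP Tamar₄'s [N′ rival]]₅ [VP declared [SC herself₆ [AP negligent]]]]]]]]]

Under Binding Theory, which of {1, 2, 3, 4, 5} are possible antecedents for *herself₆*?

{5}

*herself* is an anaphor, so Principle A applies: it must be bound in its binding domain.
Binding domain of *herself₆*: the embedded TP, whose subject is [Tamar₄'s rival]₅.
*Elena₁* does not c-command the anaphor → cannot bind it.
*[Elena₁'s sister]₂* c-commands the anaphor but is outside its binding domain → cannot satisfy Principle A.
*Odette₃* c-commands the anaphor but is outside its binding domain → cannot satisfy Principle A.
*Tamar₄* does not c-command the anaphor → cannot bind it.
*[Tamar₄'s rival]₅* c-commands the anaphor within its binding domain → licit binder.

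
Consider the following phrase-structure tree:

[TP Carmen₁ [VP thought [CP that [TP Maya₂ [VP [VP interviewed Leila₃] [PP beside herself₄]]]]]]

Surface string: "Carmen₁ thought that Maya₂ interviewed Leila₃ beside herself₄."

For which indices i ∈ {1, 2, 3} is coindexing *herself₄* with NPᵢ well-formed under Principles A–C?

{2}

*herself* is an anaphor, so Principle A applies: it must be bound in its binding domain.
Binding domain of *herself₄*: the embedded TP, whose subject is Maya₂.
*Carmen₁* c-commands the anaphor but is outside its binding domain → cannot satisfy Principle A.
*Maya₂* c-commands the anaphor within its binding domain → licit binder.
*Leila₃* does not c-command the anaphor → cannot bind it.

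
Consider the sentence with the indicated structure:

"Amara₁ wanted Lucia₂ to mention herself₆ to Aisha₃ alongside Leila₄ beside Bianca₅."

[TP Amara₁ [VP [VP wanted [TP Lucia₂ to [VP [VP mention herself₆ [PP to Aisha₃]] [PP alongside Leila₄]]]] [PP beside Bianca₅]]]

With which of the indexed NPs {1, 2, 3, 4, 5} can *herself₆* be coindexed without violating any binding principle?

*herself* is an anaphor, so Principle A applies: it must be bound in its binding domain.
Binding domain of *herself₆*: the embedded TP, whose subject is Lucia₂.
*Amara₁* c-commands the anaphor but is outside its binding domain → cannot satisfy Principle A.
*Lucia₂* c-commands the anaphor within its binding domain → licit binder.
*Aisha₃* does not c-command the anaphor → cannot bind it.
*Leila₄* does not c-command the anaphor → cannot bind it.
*Bianca₅* does not c-command the anaphor → cannot bind it.

{2}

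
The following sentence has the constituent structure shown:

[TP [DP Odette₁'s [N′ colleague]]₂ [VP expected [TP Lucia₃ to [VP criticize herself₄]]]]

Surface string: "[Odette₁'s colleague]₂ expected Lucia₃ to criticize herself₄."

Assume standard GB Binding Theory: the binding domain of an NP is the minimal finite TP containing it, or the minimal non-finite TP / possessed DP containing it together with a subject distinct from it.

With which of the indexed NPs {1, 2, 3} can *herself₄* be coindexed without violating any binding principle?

*herself* is an anaphor, so Principle A applies: it must be bound in its binding domain.
Binding domain of *herself₄*: the embedded TP, whose subject is Lucia₃.
*Odette₁* does not c-command the anaphor → cannot bind it.
*[Odette₁'s colleague]₂* c-commands the anaphor but is outside its binding domain → cannot satisfy Principle A.
*Lucia₃* c-commands the anaphor within its binding domain → licit binder.

{3}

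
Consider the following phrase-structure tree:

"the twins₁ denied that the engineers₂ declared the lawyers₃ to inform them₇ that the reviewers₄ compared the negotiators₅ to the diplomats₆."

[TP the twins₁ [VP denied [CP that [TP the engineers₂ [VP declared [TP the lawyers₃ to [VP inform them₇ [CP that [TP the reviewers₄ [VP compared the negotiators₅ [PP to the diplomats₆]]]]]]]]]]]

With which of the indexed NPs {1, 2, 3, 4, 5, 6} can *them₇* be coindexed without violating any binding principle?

*them* is a pronoun, so Principle B applies: it must be free in its binding domain.
Binding domain of *them₇*: the embedded TP, whose subject is the lawyers₃.
*the twins₁* c-commands the pronoun but from outside its binding domain, and is not c-commanded by it → coindexation permitted.
*the engineers₂* c-commands the pronoun but from outside its binding domain, and is not c-commanded by it → coindexation permitted.
*the lawyers₃* c-commands the pronoun within its binding domain → coindexation would violate Principle B.
*the reviewers₄*: the pronoun c-commands this R-expression → coindexation would violate Principle C on *the reviewers₄*.
*the negotiators₅*: the pronoun c-commands this R-expression → coindexation would violate Principle C on *the negotiators₅*.
*the diplomats₆*: the pronoun c-commands this R-expression → coindexation would violate Principle C on *the diplomats₆*.

{1, 2}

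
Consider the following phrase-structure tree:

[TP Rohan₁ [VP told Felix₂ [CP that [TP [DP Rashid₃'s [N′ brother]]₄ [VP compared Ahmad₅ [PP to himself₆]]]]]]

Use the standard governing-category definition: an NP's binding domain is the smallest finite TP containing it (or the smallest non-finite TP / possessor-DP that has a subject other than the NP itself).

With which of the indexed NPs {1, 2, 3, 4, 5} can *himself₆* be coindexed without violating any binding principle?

{4, 5}

*himself* is an anaphor, so Principle A applies: it must be bound in its binding domain.
Binding domain of *himself₆*: the embedded TP, whose subject is [Rashid₃'s brother]₄.
*Rohan₁* c-commands the anaphor but is outside its binding domain → cannot satisfy Principle A.
*Felix₂* c-commands the anaphor but is outside its binding domain → cannot satisfy Principle A.
*Rashid₃* does not c-command the anaphor → cannot bind it.
*[Rashid₃'s brother]₄* c-commands the anaphor within its binding domain → licit binder.
*Ahmad₅* c-commands the anaphor within its binding domain → licit binder.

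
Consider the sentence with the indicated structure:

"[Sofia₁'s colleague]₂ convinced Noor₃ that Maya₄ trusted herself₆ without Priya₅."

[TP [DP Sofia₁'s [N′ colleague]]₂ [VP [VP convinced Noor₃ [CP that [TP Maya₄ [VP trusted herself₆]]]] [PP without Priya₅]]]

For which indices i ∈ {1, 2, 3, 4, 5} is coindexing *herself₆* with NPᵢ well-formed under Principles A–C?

*herself* is an anaphor, so Principle A applies: it must be bound in its binding domain.
Binding domain of *herself₆*: the embedded TP, whose subject is Maya₄.
*Sofia₁* does not c-command the anaphor → cannot bind it.
*[Sofia₁'s colleague]₂* c-commands the anaphor but is outside its binding domain → cannot satisfy Principle A.
*Noor₃* c-commands the anaphor but is outside its binding domain → cannot satisfy Principle A.
*Maya₄* c-commands the anaphor within its binding domain → licit binder.
*Priya₅* does not c-command the anaphor → cannot bind it.

{4}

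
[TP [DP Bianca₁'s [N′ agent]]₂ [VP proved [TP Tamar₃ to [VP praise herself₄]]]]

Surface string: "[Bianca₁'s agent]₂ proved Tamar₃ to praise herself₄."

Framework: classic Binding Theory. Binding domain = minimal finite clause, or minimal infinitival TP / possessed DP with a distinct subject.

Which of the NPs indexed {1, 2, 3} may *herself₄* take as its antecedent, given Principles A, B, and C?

{3}

*herself* is an anaphor, so Principle A applies: it must be bound in its binding domain.
Binding domain of *herself₄*: the embedded TP, whose subject is Tamar₃.
*Bianca₁* does not c-command the anaphor → cannot bind it.
*[Bianca₁'s agent]₂* c-commands the anaphor but is outside its binding domain → cannot satisfy Principle A.
*Tamar₃* c-commands the anaphor within its binding domain → licit binder.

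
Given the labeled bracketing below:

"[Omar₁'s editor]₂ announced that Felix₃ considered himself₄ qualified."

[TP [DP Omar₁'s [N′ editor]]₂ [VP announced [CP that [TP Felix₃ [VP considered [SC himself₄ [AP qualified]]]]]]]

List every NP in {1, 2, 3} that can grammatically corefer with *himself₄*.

*himself* is an anaphor, so Principle A applies: it must be bound in its binding domain.
Binding domain of *himself₄*: the embedded TP, whose subject is Felix₃.
*Omar₁* does not c-command the anaphor → cannot bind it.
*[Omar₁'s editor]₂* c-commands the anaphor but is outside its binding domain → cannot satisfy Principle A.
*Felix₃* c-commands the anaphor within its binding domain → licit binder.

{3}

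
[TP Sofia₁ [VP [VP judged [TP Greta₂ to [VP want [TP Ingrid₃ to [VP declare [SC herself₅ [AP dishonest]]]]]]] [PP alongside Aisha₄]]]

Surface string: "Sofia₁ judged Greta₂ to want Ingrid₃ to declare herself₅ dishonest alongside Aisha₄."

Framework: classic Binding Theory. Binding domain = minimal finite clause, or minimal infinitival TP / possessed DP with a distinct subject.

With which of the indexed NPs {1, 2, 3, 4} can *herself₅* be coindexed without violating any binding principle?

{3}

*herself* is an anaphor, so Principle A applies: it must be bound in its binding domain.
Binding domain of *herself₅*: the embedded TP, whose subject is Ingrid₃.
*Sofia₁* c-commands the anaphor but is outside its binding domain → cannot satisfy Principle A.
*Greta₂* c-commands the anaphor but is outside its binding domain → cannot satisfy Principle A.
*Ingrid₃* c-commands the anaphor within its binding domain → licit binder.
*Aisha₄* does not c-command the anaphor → cannot bind it.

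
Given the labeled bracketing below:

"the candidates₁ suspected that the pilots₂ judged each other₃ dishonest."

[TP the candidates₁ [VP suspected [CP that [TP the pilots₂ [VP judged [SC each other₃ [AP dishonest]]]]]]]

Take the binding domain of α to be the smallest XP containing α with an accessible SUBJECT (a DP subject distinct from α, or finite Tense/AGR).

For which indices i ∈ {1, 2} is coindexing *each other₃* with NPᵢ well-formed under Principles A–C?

*each other* is an anaphor, so Principle A applies: it must be bound in its binding domain.
Binding domain of *each other₃*: the embedded TP, whose subject is the pilots₂.
*the candidates₁* c-commands the anaphor but is outside its binding domain → cannot satisfy Principle A.
*the pilots₂* c-commands the anaphor within its binding domain → licit binder.

{2}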